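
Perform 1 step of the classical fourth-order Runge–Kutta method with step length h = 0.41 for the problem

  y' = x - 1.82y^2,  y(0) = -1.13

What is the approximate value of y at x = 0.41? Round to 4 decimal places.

-5.0701

RK4: k1 = f(x_n, y_n); k2 = f(x_n + h/2, y_n + (h/2)·k1); k3 = f(x_n + h/2, y_n + (h/2)·k2); k4 = f(x_n + h, y_n + h·k3); y_{n+1} = y_n + (h/6)·(k1 + 2k2 + 2k3 + k4).
x=0.000000, y=-1.130000:
  k1 = f(0.000000, -1.130000) = -2.323958
  k2 = f(0.205000, -1.606411) = -4.491615
  k3 = f(0.205000, -2.050781) = -7.449379
  k4 = f(0.410000, -4.184245) = -31.454396
  y ← -1.130000 + (0.41/6)·(k1 + 2k2 + 2k3 + k4) = -5.070123
y(0.41) ≈ -5.0701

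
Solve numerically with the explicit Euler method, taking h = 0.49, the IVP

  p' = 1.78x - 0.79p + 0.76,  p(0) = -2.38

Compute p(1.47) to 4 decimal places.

Euler: p_{n+1} = p_n + h·f(x_n, p_n).
x=0.000000, p=-2.380000: f=2.640200 → p ← -2.380000 + 0.49·2.640200 = -1.086302
x=0.490000, p=-1.086302: f=2.490379 → p ← -1.086302 + 0.49·2.490379 = 0.133984
x=0.980000, p=0.133984: f=2.398553 → p ← 0.133984 + 0.49·2.398553 = 1.309274
p(1.47) ≈ 1.3093

1.3093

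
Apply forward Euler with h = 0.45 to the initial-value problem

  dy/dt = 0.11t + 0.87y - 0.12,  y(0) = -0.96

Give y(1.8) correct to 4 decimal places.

Euler: y_{n+1} = y_n + h·f(t_n, y_n).
t=0.000000, y=-0.960000: f=-0.955200 → y ← -0.960000 + 0.45·(-0.955200) = -1.389840
t=0.450000, y=-1.389840: f=-1.279661 → y ← -1.389840 + 0.45·(-1.279661) = -1.965687
t=0.900000, y=-1.965687: f=-1.731148 → y ← -1.965687 + 0.45·(-1.731148) = -2.744704
t=1.350000, y=-2.744704: f=-2.359392 → y ← -2.744704 + 0.45·(-2.359392) = -3.806431
y(1.8) ≈ -3.8064

-3.8064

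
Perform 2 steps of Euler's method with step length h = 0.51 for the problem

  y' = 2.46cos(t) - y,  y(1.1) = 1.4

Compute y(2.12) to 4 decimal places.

0.5658

Euler: y_{n+1} = y_n + h·f(t_n, y_n).
t=1.100000, y=1.400000: f=-0.284154 → y ← 1.400000 + 0.51·(-0.284154) = 1.255082
t=1.610000, y=1.255082: f=-1.351498 → y ← 1.255082 + 0.51·(-1.351498) = 0.565818
y(2.12) ≈ 0.5658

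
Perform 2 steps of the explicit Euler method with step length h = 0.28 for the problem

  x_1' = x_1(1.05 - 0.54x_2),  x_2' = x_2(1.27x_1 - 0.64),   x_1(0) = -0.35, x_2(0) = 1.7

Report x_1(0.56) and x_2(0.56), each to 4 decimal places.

Euler on (x_1,x_2): x_1_{n+1} = x_1_n + h·x_1', x_2_{n+1} = x_2_n + h·x_2'.
0.000000: (-0.350000, 1.700000); f=(-0.046200, -1.843650) → (-0.362936, 1.183778)
0.280000: (-0.362936, 1.183778); f=(-0.149080, -1.303255) → (-0.404678, 0.818867)
(x_1(0.56), x_2(0.56)) ≈ (-0.4047, 0.8189)

-0.4047, 0.8189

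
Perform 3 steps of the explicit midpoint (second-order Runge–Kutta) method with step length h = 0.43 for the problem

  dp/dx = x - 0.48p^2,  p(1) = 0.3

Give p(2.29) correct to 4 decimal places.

1.6924

Midpoint: k1 = f(x_n, p_n); k2 = f(x_n + h/2, p_n + (h/2)·k1); p_{n+1} = p_n + h·k2.
x=1.000000, p=0.300000:
  k1 = f(1.000000, 0.300000) = 0.956800
  k2 = f(1.215000, 0.505712) = 1.092243
  p ← 0.300000 + 0.43·1.092243 = 0.769664
x=1.430000, p=0.769664:
  k1 = f(1.430000, 0.769664) = 1.145656
  k2 = f(1.645000, 1.015980) = 1.149536
  p ← 0.769664 + 0.43·1.149536 = 1.263965
x=1.860000, p=1.263965:
  k1 = f(1.860000, 1.263965) = 1.093149
  k2 = f(2.075000, 1.498992) = 0.996451
  p ← 1.263965 + 0.43·0.996451 = 1.692439
p(2.29) ≈ 1.6924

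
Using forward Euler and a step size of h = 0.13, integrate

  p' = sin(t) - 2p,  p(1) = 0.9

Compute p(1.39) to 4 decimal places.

Euler: p_{n+1} = p_n + h·f(t_n, p_n).
t=1.000000, p=0.900000: f=-0.958529 → p ← 0.900000 + 0.13·(-0.958529) = 0.775391
t=1.130000, p=0.775391: f=-0.646370 → p ← 0.775391 + 0.13·(-0.646370) = 0.691363
t=1.260000, p=0.691363: f=-0.430636 → p ← 0.691363 + 0.13·(-0.430636) = 0.635380
p(1.39) ≈ 0.6354

0.6354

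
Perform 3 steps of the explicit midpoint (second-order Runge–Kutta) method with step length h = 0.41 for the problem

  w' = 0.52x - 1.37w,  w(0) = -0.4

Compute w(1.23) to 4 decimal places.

Midpoint: k1 = f(x_n, w_n); k2 = f(x_n + h/2, w_n + (h/2)·k1); w_{n+1} = w_n + h·k2.
x=0.000000, w=-0.400000:
  k1 = f(0.000000, -0.400000) = 0.548000
  k2 = f(0.205000, -0.287660) = 0.500694
  w ← -0.400000 + 0.41·0.500694 = -0.194715
x=0.410000, w=-0.194715:
  k1 = f(0.410000, -0.194715) = 0.479960
  k2 = f(0.615000, -0.096324) = 0.451763
  w ← -0.194715 + 0.41·0.451763 = -0.009492
x=0.820000, w=-0.009492:
  k1 = f(0.820000, -0.009492) = 0.439405
  k2 = f(1.025000, 0.080586) = 0.422598
  w ← -0.009492 + 0.41·0.422598 = 0.163773
w(1.23) ≈ 0.1638

0.1638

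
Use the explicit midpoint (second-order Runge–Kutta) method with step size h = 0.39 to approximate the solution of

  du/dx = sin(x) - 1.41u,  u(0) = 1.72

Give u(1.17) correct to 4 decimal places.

Midpoint: k1 = f(x_n, u_n); k2 = f(x_n + h/2, u_n + (h/2)·k1); u_{n+1} = u_n + h·k2.
x=0.000000, u=1.720000:
  k1 = f(0.000000, 1.720000) = -2.425200
  k2 = f(0.195000, 1.247086) = -1.564625
  u ← 1.720000 + 0.39·(-1.564625) = 1.109796
x=0.390000, u=1.109796:
  k1 = f(0.390000, 1.109796) = -1.184624
  k2 = f(0.585000, 0.878795) = -0.686901
  u ← 1.109796 + 0.39·(-0.686901) = 0.841905
x=0.780000, u=0.841905:
  k1 = f(0.780000, 0.841905) = -0.483807
  k2 = f(0.975000, 0.747563) = -0.226361
  u ← 0.841905 + 0.39·(-0.226361) = 0.753624
u(1.17) ≈ 0.7536

0.7536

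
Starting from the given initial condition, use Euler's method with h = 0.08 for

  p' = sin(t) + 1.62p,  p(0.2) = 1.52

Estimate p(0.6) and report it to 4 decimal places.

Euler: p_{n+1} = p_n + h·f(t_n, p_n).
t=0.200000, p=1.520000: f=2.661069 → p ← 1.520000 + 0.08·2.661069 = 1.732886
t=0.280000, p=1.732886: f=3.083630 → p ← 1.732886 + 0.08·3.083630 = 1.979576
t=0.360000, p=1.979576: f=3.559187 → p ← 1.979576 + 0.08·3.559187 = 2.264311
t=0.440000, p=2.264311: f=4.094123 → p ← 2.264311 + 0.08·4.094123 = 2.591841
t=0.520000, p=2.591841: f=4.695662 → p ← 2.591841 + 0.08·4.695662 = 2.967494
p(0.6) ≈ 2.9675

2.9675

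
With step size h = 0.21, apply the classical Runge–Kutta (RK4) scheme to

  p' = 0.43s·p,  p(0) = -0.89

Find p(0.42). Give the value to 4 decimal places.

-0.9244

RK4: k1 = f(s_n, p_n); k2 = f(s_n + h/2, p_n + (h/2)·k1); k3 = f(s_n + h/2, p_n + (h/2)·k2); k4 = f(s_n + h, p_n + h·k3); p_{n+1} = p_n + (h/6)·(k1 + 2k2 + 2k3 + k4).
s=0.000000, p=-0.890000:
  k1 = f(0.000000, -0.890000) = 0.000000
  k2 = f(0.105000, -0.890000) = -0.040183
  k3 = f(0.105000, -0.894219) = -0.040374
  k4 = f(0.210000, -0.898479) = -0.081133
  p ← -0.890000 + (0.21/6)·(k1 + 2k2 + 2k3 + k4) = -0.898479
s=0.210000, p=-0.898479:
  k1 = f(0.210000, -0.898479) = -0.081133
  k2 = f(0.315000, -0.906998) = -0.122853
  k3 = f(0.315000, -0.911378) = -0.123446
  k4 = f(0.420000, -0.924402) = -0.166947
  p ← -0.898479 + (0.21/6)·(k1 + 2k2 + 2k3 + k4) = -0.924402
p(0.42) ≈ -0.9244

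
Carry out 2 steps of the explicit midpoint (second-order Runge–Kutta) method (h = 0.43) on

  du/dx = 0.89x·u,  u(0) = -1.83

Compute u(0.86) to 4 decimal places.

Midpoint: k1 = f(x_n, u_n); k2 = f(x_n + h/2, u_n + (h/2)·k1); u_{n+1} = u_n + h·k2.
x=0.000000, u=-1.830000:
  k1 = f(0.000000, -1.830000) = 0.000000
  k2 = f(0.215000, -1.830000) = -0.350170
  u ← -1.830000 + 0.43·(-0.350170) = -1.980573
x=0.430000, u=-1.980573:
  k1 = f(0.430000, -1.980573) = -0.757965
  k2 = f(0.645000, -2.143536) = -1.230497
  u ← -1.980573 + 0.43·(-1.230497) = -2.509687
u(0.86) ≈ -2.5097

-2.5097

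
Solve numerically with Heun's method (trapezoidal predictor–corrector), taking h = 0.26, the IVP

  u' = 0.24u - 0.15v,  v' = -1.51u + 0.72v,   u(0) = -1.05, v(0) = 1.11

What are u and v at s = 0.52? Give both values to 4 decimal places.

-1.3382, 2.7123

Heun on (u,v): k1 = f(s_n, state_n); k2 = f(s_n + h, state_n + h·k1); state_{n+1} = state_n + (h/2)·(k1 + k2).
0.000000: (-1.050000, 1.110000)
  k1 = (-0.418500, 2.384700)
  predictor → (-1.158810, 1.730022)
  k2 = (-0.537618, 2.995419)
  → (-1.174295, 1.809415)
0.260000: (-1.174295, 1.809415)
  k1 = (-0.553243, 3.075965)
  predictor → (-1.318139, 2.609166)
  k2 = (-0.707728, 3.868989)
  → (-1.338222, 2.712259)
(u(0.52), v(0.52)) ≈ (-1.3382, 2.7123)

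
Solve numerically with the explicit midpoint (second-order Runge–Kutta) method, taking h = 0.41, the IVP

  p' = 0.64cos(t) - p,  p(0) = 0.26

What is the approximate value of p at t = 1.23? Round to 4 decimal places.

0.3826

Midpoint: k1 = f(t_n, p_n); k2 = f(t_n + h/2, p_n + (h/2)·k1); p_{n+1} = p_n + h·k2.
t=0.000000, p=0.260000:
  k1 = f(0.000000, 0.260000) = 0.380000
  k2 = f(0.205000, 0.337900) = 0.288699
  p ← 0.260000 + 0.41·0.288699 = 0.378367
t=0.410000, p=0.378367:
  k1 = f(0.410000, 0.378367) = 0.208591
  k2 = f(0.615000, 0.421128) = 0.101607
  p ← 0.378367 + 0.41·0.101607 = 0.420026
t=0.820000, p=0.420026:
  k1 = f(0.820000, 0.420026) = 0.016596
  k2 = f(1.025000, 0.423428) = -0.091204
  p ← 0.420026 + 0.41·(-0.091204) = 0.382632
p(1.23) ≈ 0.3826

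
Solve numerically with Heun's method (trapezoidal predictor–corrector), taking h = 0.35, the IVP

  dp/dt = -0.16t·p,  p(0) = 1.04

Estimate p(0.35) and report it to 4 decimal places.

1.0298

Heun: k1 = f(t_n, p_n); k2 = f(t_n + h, p_n + h·k1); p_{n+1} = p_n + (h/2)·(k1 + k2).
t=0.000000, p=1.040000:
  k1 = f(0.000000, 1.040000) = 0.000000
  k2 = f(0.350000, 1.040000) = -0.058240
  p ← 1.040000 + (0.35/2)·(0.000000 + (-0.058240)) = 1.029808
p(0.35) ≈ 1.0298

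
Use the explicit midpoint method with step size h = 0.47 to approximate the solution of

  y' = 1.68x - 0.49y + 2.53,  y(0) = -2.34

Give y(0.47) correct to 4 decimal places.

-0.6254

Midpoint: k1 = f(x_n, y_n); k2 = f(x_n + h/2, y_n + (h/2)·k1); y_{n+1} = y_n + h·k2.
x=0.000000, y=-2.340000:
  k1 = f(0.000000, -2.340000) = 3.676600
  k2 = f(0.235000, -1.475999) = 3.648040
  y ← -2.340000 + 0.47·3.648040 = -0.625421
y(0.47) ≈ -0.6254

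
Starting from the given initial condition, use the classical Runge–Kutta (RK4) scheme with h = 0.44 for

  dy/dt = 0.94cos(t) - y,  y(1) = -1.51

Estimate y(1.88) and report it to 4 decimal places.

RK4: k1 = f(t_n, y_n); k2 = f(t_n + h/2, y_n + (h/2)·k1); k3 = f(t_n + h/2, y_n + (h/2)·k2); k4 = f(t_n + h, y_n + h·k3); y_{n+1} = y_n + (h/6)·(k1 + 2k2 + 2k3 + k4).
t=1.000000, y=-1.510000:
  k1 = f(1.000000, -1.510000) = 2.017884
  k2 = f(1.220000, -1.066065) = 1.389092
  k3 = f(1.220000, -1.204400) = 1.527427
  k4 = f(1.440000, -0.837932) = 0.960531
  y ← -1.510000 + (0.44/6)·(k1 + 2k2 + 2k3 + k4) = -0.863827
t=1.440000, y=-0.863827:
  k1 = f(1.440000, -0.863827) = 0.986425
  k2 = f(1.660000, -0.646813) = 0.563073
  k3 = f(1.660000, -0.739951) = 0.656210
  k4 = f(1.880000, -0.575094) = 0.289052
  y ← -0.863827 + (0.44/6)·(k1 + 2k2 + 2k3 + k4) = -0.591464
y(1.88) ≈ -0.5915

-0.5915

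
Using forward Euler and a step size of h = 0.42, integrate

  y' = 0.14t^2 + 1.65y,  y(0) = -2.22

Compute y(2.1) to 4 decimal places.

-30.3839

Euler: y_{n+1} = y_n + h·f(t_n, y_n).
t=0.000000, y=-2.220000: f=-3.663000 → y ← -2.220000 + 0.42·(-3.663000) = -3.758460
t=0.420000, y=-3.758460: f=-6.176763 → y ← -3.758460 + 0.42·(-6.176763) = -6.352700
t=0.840000, y=-6.352700: f=-10.383172 → y ← -6.352700 + 0.42·(-10.383172) = -10.713633
t=1.260000, y=-10.713633: f=-17.455230 → y ← -10.713633 + 0.42·(-17.455230) = -18.044829
t=1.680000, y=-18.044829: f=-29.378832 → y ← -18.044829 + 0.42·(-29.378832) = -30.383939
y(2.1) ≈ -30.3839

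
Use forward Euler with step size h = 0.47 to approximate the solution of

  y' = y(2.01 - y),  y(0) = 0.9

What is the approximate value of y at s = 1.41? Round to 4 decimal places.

Euler: y_{n+1} = y_n + h·f(s_n, y_n).
s=0.000000, y=0.900000: f=0.999000 → y ← 0.900000 + 0.47·0.999000 = 1.369530
s=0.470000, y=1.369530: f=0.877143 → y ← 1.369530 + 0.47·0.877143 = 1.781787
s=0.940000, y=1.781787: f=0.406627 → y ← 1.781787 + 0.47·0.406627 = 1.972902
y(1.41) ≈ 1.9729

1.9729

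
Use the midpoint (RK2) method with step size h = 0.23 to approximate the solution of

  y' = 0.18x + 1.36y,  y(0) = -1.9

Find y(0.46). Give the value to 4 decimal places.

-3.5009

Midpoint: k1 = f(x_n, y_n); k2 = f(x_n + h/2, y_n + (h/2)·k1); y_{n+1} = y_n + h·k2.
x=0.000000, y=-1.900000:
  k1 = f(0.000000, -1.900000) = -2.584000
  k2 = f(0.115000, -2.197160) = -2.967438
  y ← -1.900000 + 0.23·(-2.967438) = -2.582511
x=0.230000, y=-2.582511:
  k1 = f(0.230000, -2.582511) = -3.470814
  k2 = f(0.345000, -2.981654) = -3.992950
  y ← -2.582511 + 0.23·(-3.992950) = -3.500889
y(0.46) ≈ -3.5009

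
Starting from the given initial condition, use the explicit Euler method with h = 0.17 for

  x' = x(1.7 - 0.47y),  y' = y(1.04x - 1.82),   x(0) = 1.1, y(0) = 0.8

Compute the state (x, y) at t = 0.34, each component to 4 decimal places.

Euler on (x,y): x_{n+1} = x_n + h·x', y_{n+1} = y_n + h·y'.
0.000000: (1.100000, 0.800000); f=(1.456400, -0.540800) → (1.347588, 0.708064)
0.170000: (1.347588, 0.708064); f=(1.842436, -0.296331) → (1.660802, 0.657688)
(x(0.34), y(0.34)) ≈ (1.6608, 0.6577)

1.6608, 0.6577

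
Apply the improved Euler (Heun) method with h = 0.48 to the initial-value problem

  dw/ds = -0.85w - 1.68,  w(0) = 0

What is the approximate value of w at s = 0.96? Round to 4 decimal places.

-1.0753

Heun: k1 = f(s_n, w_n); k2 = f(s_n + h, w_n + h·k1); w_{n+1} = w_n + (h/2)·(k1 + k2).
s=0.000000, w=0.000000:
  k1 = f(0.000000, 0.000000) = -1.680000
  k2 = f(0.480000, -0.806400) = -0.994560
  w ← 0.000000 + (0.48/2)·(-1.680000 + (-0.994560)) = -0.641894
s=0.480000, w=-0.641894:
  k1 = f(0.480000, -0.641894) = -1.134390
  k2 = f(0.960000, -1.186401) = -0.671559
  w ← -0.641894 + (0.48/2)·(-1.134390 + (-0.671559)) = -1.075322
w(0.96) ≈ -1.0753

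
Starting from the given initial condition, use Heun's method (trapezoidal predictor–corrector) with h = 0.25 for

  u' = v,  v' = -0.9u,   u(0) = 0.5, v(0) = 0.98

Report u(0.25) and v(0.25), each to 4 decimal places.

0.7309, 0.8399

Heun on (u,v): k1 = f(t_n, state_n); k2 = f(t_n + h, state_n + h·k1); state_{n+1} = state_n + (h/2)·(k1 + k2).
0.000000: (0.500000, 0.980000)
  k1 = (0.980000, -0.450000)
  predictor → (0.745000, 0.867500)
  k2 = (0.867500, -0.670500)
  → (0.730938, 0.839938)
(u(0.25), v(0.25)) ≈ (0.7309, 0.8399)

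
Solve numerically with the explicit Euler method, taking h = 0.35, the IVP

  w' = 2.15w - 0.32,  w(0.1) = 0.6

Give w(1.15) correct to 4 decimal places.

Euler: w_{n+1} = w_n + h·f(s_n, w_n).
s=0.100000, w=0.600000: f=0.970000 → w ← 0.600000 + 0.35·0.970000 = 0.939500
s=0.450000, w=0.939500: f=1.699925 → w ← 0.939500 + 0.35·1.699925 = 1.534474
s=0.800000, w=1.534474: f=2.979119 → w ← 1.534474 + 0.35·2.979119 = 2.577165
w(1.15) ≈ 2.5772

2.5772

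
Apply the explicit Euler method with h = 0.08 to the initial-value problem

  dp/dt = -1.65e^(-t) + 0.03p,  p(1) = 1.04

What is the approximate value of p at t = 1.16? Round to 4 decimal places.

0.9515

Euler: p_{n+1} = p_n + h·f(t_n, p_n).
t=1.000000, p=1.040000: f=-0.575801 → p ← 1.040000 + 0.08·(-0.575801) = 0.993936
t=1.080000, p=0.993936: f=-0.530515 → p ← 0.993936 + 0.08·(-0.530515) = 0.951495
p(1.16) ≈ 0.9515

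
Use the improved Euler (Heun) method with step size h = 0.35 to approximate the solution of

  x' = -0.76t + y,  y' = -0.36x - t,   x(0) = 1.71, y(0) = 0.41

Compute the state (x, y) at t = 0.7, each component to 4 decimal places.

Heun on (x,y): k1 = f(t_n, state_n); k2 = f(t_n + h, state_n + h·k1); state_{n+1} = state_n + (h/2)·(k1 + k2).
0.000000: (1.710000, 0.410000)
  k1 = (0.410000, -0.615600)
  predictor → (1.853500, 0.194540)
  k2 = (-0.071460, -1.017260)
  → (1.769244, 0.124250)
0.350000: (1.769244, 0.124250)
  k1 = (-0.141750, -0.986928)
  predictor → (1.719632, -0.221175)
  k2 = (-0.753175, -1.319067)
  → (1.612632, -0.279300)
(x(0.7), y(0.7)) ≈ (1.6126, -0.2793)

1.6126, -0.2793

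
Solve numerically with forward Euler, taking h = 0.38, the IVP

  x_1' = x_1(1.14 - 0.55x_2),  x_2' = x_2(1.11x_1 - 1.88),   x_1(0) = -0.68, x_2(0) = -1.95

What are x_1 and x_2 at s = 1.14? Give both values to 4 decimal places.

-2.5704, 0.0003

Euler on (x_1,x_2): x_1_{n+1} = x_1_n + h·x_1', x_2_{n+1} = x_2_n + h·x_2'.
0.000000: (-0.680000, -1.950000); f=(-1.504500, 5.137860) → (-1.251710, 0.002387)
0.380000: (-1.251710, 0.002387); f=(-1.425306, -0.007803) → (-1.793326, -0.000578)
0.760000: (-1.793326, -0.000578); f=(-2.044963, 0.002239) → (-2.570412, 0.000272)
(x_1(1.14), x_2(1.14)) ≈ (-2.5704, 0.0003)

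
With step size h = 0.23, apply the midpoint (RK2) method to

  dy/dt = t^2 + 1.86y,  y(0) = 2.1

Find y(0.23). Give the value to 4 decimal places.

3.1936

Midpoint: k1 = f(t_n, y_n); k2 = f(t_n + h/2, y_n + (h/2)·k1); y_{n+1} = y_n + h·k2.
t=0.000000, y=2.100000:
  k1 = f(0.000000, 2.100000) = 3.906000
  k2 = f(0.115000, 2.549190) = 4.754718
  y ← 2.100000 + 0.23·4.754718 = 3.193585
y(0.23) ≈ 3.1936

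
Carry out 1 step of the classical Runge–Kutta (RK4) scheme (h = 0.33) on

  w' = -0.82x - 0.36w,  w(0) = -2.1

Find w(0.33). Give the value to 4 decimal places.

-1.9077

RK4: k1 = f(x_n, w_n); k2 = f(x_n + h/2, w_n + (h/2)·k1); k3 = f(x_n + h/2, w_n + (h/2)·k2); k4 = f(x_n + h, w_n + h·k3); w_{n+1} = w_n + (h/6)·(k1 + 2k2 + 2k3 + k4).
x=0.000000, w=-2.100000:
  k1 = f(0.000000, -2.100000) = 0.756000
  k2 = f(0.165000, -1.975260) = 0.575794
  k3 = f(0.165000, -2.004994) = 0.586498
  k4 = f(0.330000, -1.906456) = 0.415724
  w ← -2.100000 + (0.33/6)·(k1 + 2k2 + 2k3 + k4) = -1.907703
w(0.33) ≈ -1.9077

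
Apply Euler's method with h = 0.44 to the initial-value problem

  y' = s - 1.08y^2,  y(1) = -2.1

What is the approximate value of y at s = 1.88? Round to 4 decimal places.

-9.8246

Euler: y_{n+1} = y_n + h·f(s_n, y_n).
s=1.000000, y=-2.100000: f=-3.762800 → y ← -2.100000 + 0.44·(-3.762800) = -3.755632
s=1.440000, y=-3.755632: f=-13.793153 → y ← -3.755632 + 0.44·(-13.793153) = -9.824620
y(1.88) ≈ -9.8246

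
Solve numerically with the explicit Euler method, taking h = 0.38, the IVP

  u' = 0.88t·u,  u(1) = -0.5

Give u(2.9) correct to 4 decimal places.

-4.8969

Euler: u_{n+1} = u_n + h·f(t_n, u_n).
t=1.000000, u=-0.500000: f=-0.440000 → u ← -0.500000 + 0.38·(-0.440000) = -0.667200
t=1.380000, u=-0.667200: f=-0.810248 → u ← -0.667200 + 0.38·(-0.810248) = -0.975094
t=1.760000, u=-0.975094: f=-1.510226 → u ← -0.975094 + 0.38·(-1.510226) = -1.548980
t=2.140000, u=-1.548980: f=-2.917039 → u ← -1.548980 + 0.38·(-2.917039) = -2.657455
t=2.520000, u=-2.657455: f=-5.893172 → u ← -2.657455 + 0.38·(-5.893172) = -4.896860
u(2.9) ≈ -4.8969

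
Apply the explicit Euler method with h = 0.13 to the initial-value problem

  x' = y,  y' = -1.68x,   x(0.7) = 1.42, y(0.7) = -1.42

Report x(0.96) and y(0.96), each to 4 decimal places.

1.0105, -1.9999

Euler on (x,y): x_{n+1} = x_n + h·x', y_{n+1} = y_n + h·y'.
0.700000: (1.420000, -1.420000); f=(-1.420000, -2.385600) → (1.235400, -1.730128)
0.830000: (1.235400, -1.730128); f=(-1.730128, -2.075472) → (1.010483, -1.999939)
(x(0.96), y(0.96)) ≈ (1.0105, -1.9999)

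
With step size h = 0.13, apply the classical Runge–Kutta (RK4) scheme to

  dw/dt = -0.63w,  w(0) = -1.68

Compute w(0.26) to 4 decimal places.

RK4: k1 = f(t_n, w_n); k2 = f(t_n + h/2, w_n + (h/2)·k1); k3 = f(t_n + h/2, w_n + (h/2)·k2); k4 = f(t_n + h, w_n + h·k3); w_{n+1} = w_n + (h/6)·(k1 + 2k2 + 2k3 + k4).
t=0.000000, w=-1.680000:
  k1 = f(0.000000, -1.680000) = 1.058400
  k2 = f(0.065000, -1.611204) = 1.015059
  k3 = f(0.065000, -1.614021) = 1.016833
  k4 = f(0.130000, -1.547812) = 0.975121
  w ← -1.680000 + (0.13/6)·(k1 + 2k2 + 2k3 + k4) = -1.547892
t=0.130000, w=-1.547892:
  k1 = f(0.130000, -1.547892) = 0.975172
  k2 = f(0.195000, -1.484506) = 0.935239
  k3 = f(0.195000, -1.487101) = 0.936874
  k4 = f(0.260000, -1.426098) = 0.898442
  w ← -1.547892 + (0.13/6)·(k1 + 2k2 + 2k3 + k4) = -1.426172
w(0.26) ≈ -1.4262

-1.4262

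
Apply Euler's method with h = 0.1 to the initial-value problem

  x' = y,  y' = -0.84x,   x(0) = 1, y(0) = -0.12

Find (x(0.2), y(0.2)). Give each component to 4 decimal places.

0.9676, -0.2870

Euler on (x,y): x_{n+1} = x_n + h·x', y_{n+1} = y_n + h·y'.
0.000000: (1.000000, -0.120000); f=(-0.120000, -0.840000) → (0.988000, -0.204000)
0.100000: (0.988000, -0.204000); f=(-0.204000, -0.829920) → (0.967600, -0.286992)
(x(0.2), y(0.2)) ≈ (0.9676, -0.2870)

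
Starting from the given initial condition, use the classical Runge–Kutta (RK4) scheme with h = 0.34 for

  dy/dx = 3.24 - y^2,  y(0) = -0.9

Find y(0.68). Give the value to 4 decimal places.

1.0550

RK4: k1 = f(x_n, y_n); k2 = f(x_n + h/2, y_n + (h/2)·k1); k3 = f(x_n + h/2, y_n + (h/2)·k2); k4 = f(x_n + h, y_n + h·k3); y_{n+1} = y_n + (h/6)·(k1 + 2k2 + 2k3 + k4).
x=0.000000, y=-0.900000:
  k1 = f(0.000000, -0.900000) = 2.430000
  k2 = f(0.170000, -0.486900) = 3.002928
  k3 = f(0.170000, -0.389502) = 3.088288
  k4 = f(0.340000, 0.150018) = 3.217495
  y ← -0.900000 + (0.34/6)·(k1 + 2k2 + 2k3 + k4) = 0.110363
x=0.340000, y=0.110363:
  k1 = f(0.340000, 0.110363) = 3.227820
  k2 = f(0.510000, 0.659092) = 2.805598
  k3 = f(0.510000, 0.587314) = 2.895062
  k4 = f(0.680000, 1.094684) = 2.041668
  y ← 0.110363 + (0.34/6)·(k1 + 2k2 + 2k3 + k4) = 1.055042
y(0.68) ≈ 1.0550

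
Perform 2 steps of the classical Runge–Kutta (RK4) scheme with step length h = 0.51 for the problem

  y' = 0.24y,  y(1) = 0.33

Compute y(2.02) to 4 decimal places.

0.4215

RK4: k1 = f(s_n, y_n); k2 = f(s_n + h/2, y_n + (h/2)·k1); k3 = f(s_n + h/2, y_n + (h/2)·k2); k4 = f(s_n + h, y_n + h·k3); y_{n+1} = y_n + (h/6)·(k1 + 2k2 + 2k3 + k4).
s=1.000000, y=0.330000:
  k1 = f(1.000000, 0.330000) = 0.079200
  k2 = f(1.255000, 0.350196) = 0.084047
  k3 = f(1.255000, 0.351432) = 0.084344
  k4 = f(1.510000, 0.373015) = 0.089524
  y ← 0.330000 + (0.51/6)·(k1 + 2k2 + 2k3 + k4) = 0.372968
s=1.510000, y=0.372968:
  k1 = f(1.510000, 0.372968) = 0.089512
  k2 = f(1.765000, 0.395794) = 0.094990
  k3 = f(1.765000, 0.397191) = 0.095326
  k4 = f(2.020000, 0.421584) = 0.101180
  y ← 0.372968 + (0.51/6)·(k1 + 2k2 + 2k3 + k4) = 0.421531
y(2.02) ≈ 0.4215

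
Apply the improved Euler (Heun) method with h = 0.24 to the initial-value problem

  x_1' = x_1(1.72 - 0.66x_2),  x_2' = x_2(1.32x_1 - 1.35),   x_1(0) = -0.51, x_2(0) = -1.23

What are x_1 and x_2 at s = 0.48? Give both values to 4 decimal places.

Heun on (x_1,x_2): k1 = f(s_n, state_n); k2 = f(s_n + h, state_n + h·k1); state_{n+1} = state_n + (h/2)·(k1 + k2).
0.000000: (-0.510000, -1.230000)
  k1 = (-1.291218, 2.488536)
  predictor → (-0.819892, -0.632751)
  k2 = (-1.752615, 1.539014)
  → (-0.875260, -0.746694)
0.240000: (-0.875260, -0.746694)
  k1 = (-1.936791, 1.870725)
  predictor → (-1.340090, -0.297720)
  k2 = (-2.568276, 0.928565)
  → (-1.415868, -0.410779)
(x_1(0.48), x_2(0.48)) ≈ (-1.4159, -0.4108)

-1.4159, -0.4108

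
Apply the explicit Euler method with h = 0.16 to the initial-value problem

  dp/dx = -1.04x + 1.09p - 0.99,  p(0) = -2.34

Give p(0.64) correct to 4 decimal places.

-5.4498

Euler: p_{n+1} = p_n + h·f(x_n, p_n).
x=0.000000, p=-2.340000: f=-3.540600 → p ← -2.340000 + 0.16·(-3.540600) = -2.906496
x=0.160000, p=-2.906496: f=-4.324481 → p ← -2.906496 + 0.16·(-4.324481) = -3.598413
x=0.320000, p=-3.598413: f=-5.245070 → p ← -3.598413 + 0.16·(-5.245070) = -4.437624
x=0.480000, p=-4.437624: f=-6.326210 → p ← -4.437624 + 0.16·(-6.326210) = -5.449818
p(0.64) ≈ -5.4498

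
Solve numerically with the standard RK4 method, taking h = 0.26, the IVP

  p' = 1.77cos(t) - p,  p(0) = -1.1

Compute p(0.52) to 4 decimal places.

0.0276

RK4: k1 = f(t_n, p_n); k2 = f(t_n + h/2, p_n + (h/2)·k1); k3 = f(t_n + h/2, p_n + (h/2)·k2); k4 = f(t_n + h, p_n + h·k3); p_{n+1} = p_n + (h/6)·(k1 + 2k2 + 2k3 + k4).
t=0.000000, p=-1.100000:
  k1 = f(0.000000, -1.100000) = 2.870000
  k2 = f(0.130000, -0.726900) = 2.481965
  k3 = f(0.130000, -0.777345) = 2.532409
  k4 = f(0.260000, -0.441574) = 2.152084
  p ← -1.100000 + (0.26/6)·(k1 + 2k2 + 2k3 + k4) = -0.447797
t=0.260000, p=-0.447797:
  k1 = f(0.260000, -0.447797) = 2.158308
  k2 = f(0.390000, -0.167217) = 1.804306
  k3 = f(0.390000, -0.213237) = 1.850327
  k4 = f(0.520000, 0.033288) = 1.502752
  p ← -0.447797 + (0.26/6)·(k1 + 2k2 + 2k3 + k4) = 0.027583
p(0.52) ≈ 0.0276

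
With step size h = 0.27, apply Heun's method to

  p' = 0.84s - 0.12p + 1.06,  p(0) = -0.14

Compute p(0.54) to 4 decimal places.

0.5434

Heun: k1 = f(s_n, p_n); k2 = f(s_n + h, p_n + h·k1); p_{n+1} = p_n + (h/2)·(k1 + k2).
s=0.000000, p=-0.140000:
  k1 = f(0.000000, -0.140000) = 1.076800
  k2 = f(0.270000, 0.150736) = 1.268712
  p ← -0.140000 + (0.27/2)·(1.076800 + 1.268712) = 0.176644
s=0.270000, p=0.176644:
  k1 = f(0.270000, 0.176644) = 1.265603
  k2 = f(0.540000, 0.518357) = 1.451397
  p ← 0.176644 + (0.27/2)·(1.265603 + 1.451397) = 0.543439
p(0.54) ≈ 0.5434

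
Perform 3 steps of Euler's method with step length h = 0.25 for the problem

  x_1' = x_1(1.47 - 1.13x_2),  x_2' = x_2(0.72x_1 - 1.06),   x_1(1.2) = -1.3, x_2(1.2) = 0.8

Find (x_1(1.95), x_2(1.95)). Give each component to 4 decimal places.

Euler on (x_1,x_2): x_1_{n+1} = x_1_n + h·x_1', x_2_{n+1} = x_2_n + h·x_2'.
1.200000: (-1.300000, 0.800000); f=(-0.735800, -1.596800) → (-1.483950, 0.400800)
1.450000: (-1.483950, 0.400800); f=(-1.509320, -0.853080) → (-1.861280, 0.187530)
1.700000: (-1.861280, 0.187530); f=(-2.341660, -0.450095) → (-2.446695, 0.075006)
(x_1(1.95), x_2(1.95)) ≈ (-2.4467, 0.0750)

-2.4467, 0.0750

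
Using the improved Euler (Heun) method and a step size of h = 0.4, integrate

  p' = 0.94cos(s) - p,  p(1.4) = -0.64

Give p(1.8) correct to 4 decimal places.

-0.4587

Heun: k1 = f(s_n, p_n); k2 = f(s_n + h, p_n + h·k1); p_{n+1} = p_n + (h/2)·(k1 + k2).
s=1.400000, p=-0.640000:
  k1 = f(1.400000, -0.640000) = 0.799769
  k2 = f(1.800000, -0.320092) = 0.106522
  p ← -0.640000 + (0.4/2)·(0.799769 + 0.106522) = -0.458742
p(1.8) ≈ -0.4587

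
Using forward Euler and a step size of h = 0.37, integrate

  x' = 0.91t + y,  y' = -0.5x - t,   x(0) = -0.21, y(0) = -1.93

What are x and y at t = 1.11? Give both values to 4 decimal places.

Euler on (x,y): x_{n+1} = x_n + h·x', y_{n+1} = y_n + h·y'.
0.000000: (-0.210000, -1.930000); f=(-1.930000, 0.105000) → (-0.924100, -1.891150)
0.370000: (-0.924100, -1.891150); f=(-1.554450, 0.092050) → (-1.499246, -1.857091)
0.740000: (-1.499246, -1.857091); f=(-1.183691, 0.009623) → (-1.937212, -1.853531)
(x(1.11), y(1.11)) ≈ (-1.9372, -1.8535)

-1.9372, -1.8535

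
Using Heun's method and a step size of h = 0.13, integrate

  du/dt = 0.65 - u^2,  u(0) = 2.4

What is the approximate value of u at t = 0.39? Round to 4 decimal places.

1.4062

Heun: k1 = f(t_n, u_n); k2 = f(t_n + h, u_n + h·k1); u_{n+1} = u_n + (h/2)·(k1 + k2).
t=0.000000, u=2.400000:
  k1 = f(0.000000, 2.400000) = -5.110000
  k2 = f(0.130000, 1.735700) = -2.362654
  u ← 2.400000 + (0.13/2)·(-5.110000 + (-2.362654)) = 1.914277
t=0.130000, u=1.914277:
  k1 = f(0.130000, 1.914277) = -3.014458
  k2 = f(0.260000, 1.522398) = -1.667695
  u ← 1.914277 + (0.13/2)·(-3.014458 + (-1.667695)) = 1.609937
t=0.260000, u=1.609937:
  k1 = f(0.260000, 1.609937) = -1.941899
  k2 = f(0.390000, 1.357491) = -1.192781
  u ← 1.609937 + (0.13/2)·(-1.941899 + (-1.192781)) = 1.406183
u(0.39) ≈ 1.4062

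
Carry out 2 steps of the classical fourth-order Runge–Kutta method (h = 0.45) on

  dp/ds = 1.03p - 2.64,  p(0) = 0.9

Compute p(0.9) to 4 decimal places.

-1.6384

RK4: k1 = f(s_n, p_n); k2 = f(s_n + h/2, p_n + (h/2)·k1); k3 = f(s_n + h/2, p_n + (h/2)·k2); k4 = f(s_n + h, p_n + h·k3); p_{n+1} = p_n + (h/6)·(k1 + 2k2 + 2k3 + k4).
s=0.000000, p=0.900000:
  k1 = f(0.000000, 0.900000) = -1.713000
  k2 = f(0.225000, 0.514575) = -2.109988
  k3 = f(0.225000, 0.425253) = -2.201990
  k4 = f(0.450000, -0.090895) = -2.733622
  p ← 0.900000 + (0.45/6)·(k1 + 2k2 + 2k3 + k4) = -0.080293
s=0.450000, p=-0.080293:
  k1 = f(0.450000, -0.080293) = -2.722702
  k2 = f(0.675000, -0.692901) = -3.353688
  k3 = f(0.675000, -0.834873) = -3.499919
  k4 = f(0.900000, -1.655257) = -4.344915
  p ← -0.080293 + (0.45/6)·(k1 + 2k2 + 2k3 + k4) = -1.638406
p(0.9) ≈ -1.6384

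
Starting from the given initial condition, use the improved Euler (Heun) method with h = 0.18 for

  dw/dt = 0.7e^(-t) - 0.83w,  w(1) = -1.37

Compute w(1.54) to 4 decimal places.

Heun: k1 = f(t_n, w_n); k2 = f(t_n + h, w_n + h·k1); w_{n+1} = w_n + (h/2)·(k1 + k2).
t=1.000000, w=-1.370000:
  k1 = f(1.000000, -1.370000) = 1.394616
  k2 = f(1.180000, -1.118969) = 1.143840
  w ← -1.370000 + (0.18/2)·(1.394616 + 1.143840) = -1.141539
t=1.180000, w=-1.141539:
  k1 = f(1.180000, -1.141539) = 1.162573
  k2 = f(1.360000, -0.932276) = 0.953452
  w ← -1.141539 + (0.18/2)·(1.162573 + 0.953452) = -0.951097
t=1.360000, w=-0.951097:
  k1 = f(1.360000, -0.951097) = 0.969073
  k2 = f(1.540000, -0.776664) = 0.794698
  w ← -0.951097 + (0.18/2)·(0.969073 + 0.794698) = -0.792358
w(1.54) ≈ -0.7924

-0.7924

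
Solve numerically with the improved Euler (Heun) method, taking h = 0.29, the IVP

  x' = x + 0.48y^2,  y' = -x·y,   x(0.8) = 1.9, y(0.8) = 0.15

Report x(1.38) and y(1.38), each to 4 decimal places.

3.3751, 0.0429

Heun on (x,y): k1 = f(t_n, state_n); k2 = f(t_n + h, state_n + h·k1); state_{n+1} = state_n + (h/2)·(k1 + k2).
0.800000: (1.900000, 0.150000)
  k1 = (1.910800, -0.285000)
  predictor → (2.454132, 0.067350)
  k2 = (2.456309, -0.165286)
  → (2.533231, 0.084709)
1.090000: (2.533231, 0.084709)
  k1 = (2.536675, -0.214586)
  predictor → (3.268867, 0.022479)
  k2 = (3.269109, -0.073479)
  → (3.375070, 0.042939)
(x(1.38), y(1.38)) ≈ (3.3751, 0.0429)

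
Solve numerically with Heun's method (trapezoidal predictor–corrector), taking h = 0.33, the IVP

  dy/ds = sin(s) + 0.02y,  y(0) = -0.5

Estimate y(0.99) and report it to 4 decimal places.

Heun: k1 = f(s_n, y_n); k2 = f(s_n + h, y_n + h·k1); y_{n+1} = y_n + (h/2)·(k1 + k2).
s=0.000000, y=-0.500000:
  k1 = f(0.000000, -0.500000) = -0.010000
  k2 = f(0.330000, -0.503300) = 0.313977
  y ← -0.500000 + (0.33/2)·(-0.010000 + 0.313977) = -0.449844
s=0.330000, y=-0.449844:
  k1 = f(0.330000, -0.449844) = 0.315046
  k2 = f(0.660000, -0.345879) = 0.606199
  y ← -0.449844 + (0.33/2)·(0.315046 + 0.606199) = -0.297838
s=0.660000, y=-0.297838:
  k1 = f(0.660000, -0.297838) = 0.607160
  k2 = f(0.990000, -0.097475) = 0.834076
  y ← -0.297838 + (0.33/2)·(0.607160 + 0.834076) = -0.060034
y(0.99) ≈ -0.0600

-0.0600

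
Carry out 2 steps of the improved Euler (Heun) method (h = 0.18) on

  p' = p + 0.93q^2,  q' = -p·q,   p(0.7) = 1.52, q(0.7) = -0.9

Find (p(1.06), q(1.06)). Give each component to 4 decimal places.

2.3726, -0.4562

Heun on (p,q): k1 = f(t_n, state_n); k2 = f(t_n + h, state_n + h·k1); state_{n+1} = state_n + (h/2)·(k1 + k2).
0.700000: (1.520000, -0.900000)
  k1 = (2.273300, 1.368000)
  predictor → (1.929194, -0.653760)
  k2 = (2.326678, 1.261230)
  → (1.933998, -0.663369)
0.880000: (1.933998, -0.663369)
  k1 = (2.343253, 1.282955)
  predictor → (2.355784, -0.432437)
  k2 = (2.529695, 1.018729)
  → (2.372563, -0.456218)
(p(1.06), q(1.06)) ≈ (2.3726, -0.4562)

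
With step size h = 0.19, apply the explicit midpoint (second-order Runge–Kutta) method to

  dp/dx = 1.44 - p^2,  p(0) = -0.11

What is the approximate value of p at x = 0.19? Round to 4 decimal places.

0.1635

Midpoint: k1 = f(x_n, p_n); k2 = f(x_n + h/2, p_n + (h/2)·k1); p_{n+1} = p_n + h·k2.
x=0.000000, p=-0.110000:
  k1 = f(0.000000, -0.110000) = 1.427900
  k2 = f(0.095000, 0.025651) = 1.439342
  p ← -0.110000 + 0.19·1.439342 = 0.163475
p(0.19) ≈ 0.1635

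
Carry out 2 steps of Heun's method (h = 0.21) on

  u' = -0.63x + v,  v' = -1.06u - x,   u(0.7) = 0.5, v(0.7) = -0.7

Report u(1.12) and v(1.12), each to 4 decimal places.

Heun on (u,v): k1 = f(x_n, state_n); k2 = f(x_n + h, state_n + h·k1); state_{n+1} = state_n + (h/2)·(k1 + k2).
0.700000: (0.500000, -0.700000)
  k1 = (-1.141000, -1.230000)
  predictor → (0.260390, -0.958300)
  k2 = (-1.531600, -1.186013)
  → (0.219377, -0.953681)
0.910000: (0.219377, -0.953681)
  k1 = (-1.526981, -1.142540)
  predictor → (-0.101289, -1.193615)
  k2 = (-1.899215, -1.012634)
  → (-0.140374, -1.179975)
(u(1.12), v(1.12)) ≈ (-0.1404, -1.1800)

-0.1404, -1.1800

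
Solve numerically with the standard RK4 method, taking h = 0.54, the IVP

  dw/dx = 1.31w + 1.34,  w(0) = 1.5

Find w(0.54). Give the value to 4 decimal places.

RK4: k1 = f(x_n, w_n); k2 = f(x_n + h/2, w_n + (h/2)·k1); k3 = f(x_n + h/2, w_n + (h/2)·k2); k4 = f(x_n + h, w_n + h·k3); w_{n+1} = w_n + (h/6)·(k1 + 2k2 + 2k3 + k4).
x=0.000000, w=1.500000:
  k1 = f(0.000000, 1.500000) = 3.305000
  k2 = f(0.270000, 2.392350) = 4.473979
  k3 = f(0.270000, 2.707974) = 4.887446
  k4 = f(0.540000, 4.139221) = 6.762379
  w ← 1.500000 + (0.54/6)·(k1 + 2k2 + 2k3 + k4) = 4.091121
w(0.54) ≈ 4.0911

4.0911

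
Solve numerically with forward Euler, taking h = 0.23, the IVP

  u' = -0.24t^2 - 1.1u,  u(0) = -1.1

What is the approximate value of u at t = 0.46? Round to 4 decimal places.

Euler: u_{n+1} = u_n + h·f(t_n, u_n).
t=0.000000, u=-1.100000: f=1.210000 → u ← -1.100000 + 0.23·1.210000 = -0.821700
t=0.230000, u=-0.821700: f=0.891174 → u ← -0.821700 + 0.23·0.891174 = -0.616730
u(0.46) ≈ -0.6167

-0.6167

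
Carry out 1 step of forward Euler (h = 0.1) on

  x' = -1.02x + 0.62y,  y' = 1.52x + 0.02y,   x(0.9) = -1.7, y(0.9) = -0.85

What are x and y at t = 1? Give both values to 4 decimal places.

-1.5793, -1.1101

Euler on (x,y): x_{n+1} = x_n + h·x', y_{n+1} = y_n + h·y'.
0.900000: (-1.700000, -0.850000); f=(1.207000, -2.601000) → (-1.579300, -1.110100)
(x(1), y(1)) ≈ (-1.5793, -1.1101)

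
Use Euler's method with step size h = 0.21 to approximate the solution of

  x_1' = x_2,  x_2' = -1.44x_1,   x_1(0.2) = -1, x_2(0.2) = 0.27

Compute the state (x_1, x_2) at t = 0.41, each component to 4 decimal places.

-0.9433, 0.5724

Euler on (x_1,x_2): x_1_{n+1} = x_1_n + h·x_1', x_2_{n+1} = x_2_n + h·x_2'.
0.200000: (-1.000000, 0.270000); f=(0.270000, 1.440000) → (-0.943300, 0.572400)
(x_1(0.41), x_2(0.41)) ≈ (-0.9433, 0.5724)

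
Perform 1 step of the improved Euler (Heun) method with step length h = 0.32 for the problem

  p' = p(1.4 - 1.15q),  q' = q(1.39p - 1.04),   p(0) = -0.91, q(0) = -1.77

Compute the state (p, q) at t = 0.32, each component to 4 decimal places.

Heun on (p,q): k1 = f(t_n, state_n); k2 = f(t_n + h, state_n + h·k1); state_{n+1} = state_n + (h/2)·(k1 + k2).
0.000000: (-0.910000, -1.770000)
  k1 = (-3.126305, 4.079673)
  predictor → (-1.910418, -0.464505)
  k2 = (-3.695092, 1.716568)
  → (-2.001424, -0.842601)
(p(0.32), q(0.32)) ≈ (-2.0014, -0.8426)

-2.0014, -0.8426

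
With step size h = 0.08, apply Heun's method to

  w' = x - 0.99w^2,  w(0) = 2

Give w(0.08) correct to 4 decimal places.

Heun: k1 = f(x_n, w_n); k2 = f(x_n + h, w_n + h·k1); w_{n+1} = w_n + (h/2)·(k1 + k2).
x=0.000000, w=2.000000:
  k1 = f(0.000000, 2.000000) = -3.960000
  k2 = f(0.080000, 1.683200) = -2.724831
  w ← 2.000000 + (0.08/2)·(-3.960000 + (-2.724831)) = 1.732607
w(0.08) ≈ 1.7326

1.7326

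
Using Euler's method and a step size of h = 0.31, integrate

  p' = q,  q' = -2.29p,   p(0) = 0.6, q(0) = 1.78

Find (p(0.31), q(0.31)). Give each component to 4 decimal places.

Euler on (p,q): p_{n+1} = p_n + h·p', q_{n+1} = q_n + h·q'.
0.000000: (0.600000, 1.780000); f=(1.780000, -1.374000) → (1.151800, 1.354060)
(p(0.31), q(0.31)) ≈ (1.1518, 1.3541)

1.1518, 1.3541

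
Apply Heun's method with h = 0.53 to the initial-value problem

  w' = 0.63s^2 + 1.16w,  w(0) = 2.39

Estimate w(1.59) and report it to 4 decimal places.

15.3792

Heun: k1 = f(s_n, w_n); k2 = f(s_n + h, w_n + h·k1); w_{n+1} = w_n + (h/2)·(k1 + k2).
s=0.000000, w=2.390000:
  k1 = f(0.000000, 2.390000) = 2.772400
  k2 = f(0.530000, 3.859372) = 4.653839
  w ← 2.390000 + (0.53/2)·(2.772400 + 4.653839) = 4.357953
s=0.530000, w=4.357953:
  k1 = f(0.530000, 4.357953) = 5.232193
  k2 = f(1.060000, 7.131015) = 8.979846
  w ← 4.357953 + (0.53/2)·(5.232193 + 8.979846) = 8.124143
s=1.060000, w=8.124143:
  k1 = f(1.060000, 8.124143) = 10.131874
  k2 = f(1.590000, 13.494037) = 17.245786
  w ← 8.124143 + (0.53/2)·(10.131874 + 17.245786) = 15.379223
w(1.59) ≈ 15.3792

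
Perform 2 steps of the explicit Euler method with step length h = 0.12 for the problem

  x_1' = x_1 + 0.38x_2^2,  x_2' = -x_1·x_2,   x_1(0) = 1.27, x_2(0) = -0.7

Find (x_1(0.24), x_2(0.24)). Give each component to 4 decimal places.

Euler on (x_1,x_2): x_1_{n+1} = x_1_n + h·x_1', x_2_{n+1} = x_2_n + h·x_2'.
0.000000: (1.270000, -0.700000); f=(1.456200, 0.889000) → (1.444744, -0.593320)
0.120000: (1.444744, -0.593320); f=(1.578515, 0.857196) → (1.634166, -0.490457)
(x_1(0.24), x_2(0.24)) ≈ (1.6342, -0.4905)

1.6342, -0.4905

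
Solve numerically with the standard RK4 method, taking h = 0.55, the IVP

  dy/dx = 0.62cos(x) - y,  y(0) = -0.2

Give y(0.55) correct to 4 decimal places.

0.1317

RK4: k1 = f(x_n, y_n); k2 = f(x_n + h/2, y_n + (h/2)·k1); k3 = f(x_n + h/2, y_n + (h/2)·k2); k4 = f(x_n + h, y_n + h·k3); y_{n+1} = y_n + (h/6)·(k1 + 2k2 + 2k3 + k4).
x=0.000000, y=-0.200000:
  k1 = f(0.000000, -0.200000) = 0.820000
  k2 = f(0.275000, 0.025500) = 0.571204
  k3 = f(0.275000, -0.042919) = 0.639623
  k4 = f(0.550000, 0.151792) = 0.376773
  y ← -0.200000 + (0.55/6)·(k1 + 2k2 + 2k3 + k4) = 0.131689
y(0.55) ≈ 0.1317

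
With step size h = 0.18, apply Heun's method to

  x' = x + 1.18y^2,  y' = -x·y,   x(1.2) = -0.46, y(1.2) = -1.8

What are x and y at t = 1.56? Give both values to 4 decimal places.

Heun on (x,y): k1 = f(t_n, state_n); k2 = f(t_n + h, state_n + h·k1); state_{n+1} = state_n + (h/2)·(k1 + k2).
1.200000: (-0.460000, -1.800000)
  k1 = (3.363200, -0.828000)
  predictor → (0.145376, -1.949040)
  k2 = (4.627909, 0.283344)
  → (0.259200, -1.849019)
1.380000: (0.259200, -1.849019)
  k1 = (4.293468, 0.479265)
  predictor → (1.032024, -1.762751)
  k2 = (4.698629, 1.819202)
  → (1.068489, -1.642157)
(x(1.56), y(1.56)) ≈ (1.0685, -1.6422)

1.0685, -1.6422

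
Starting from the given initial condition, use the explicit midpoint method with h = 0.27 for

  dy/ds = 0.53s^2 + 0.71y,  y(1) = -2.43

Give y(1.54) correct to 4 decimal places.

-3.0139

Midpoint: k1 = f(s_n, y_n); k2 = f(s_n + h/2, y_n + (h/2)·k1); y_{n+1} = y_n + h·k2.
s=1.000000, y=-2.430000:
  k1 = f(1.000000, -2.430000) = -1.195300
  k2 = f(1.135000, -2.591366) = -1.157110
  y ← -2.430000 + 0.27·(-1.157110) = -2.742420
s=1.270000, y=-2.742420:
  k1 = f(1.270000, -2.742420) = -1.092281
  k2 = f(1.405000, -2.889878) = -1.005580
  y ← -2.742420 + 0.27·(-1.005580) = -3.013926
y(1.54) ≈ -3.0139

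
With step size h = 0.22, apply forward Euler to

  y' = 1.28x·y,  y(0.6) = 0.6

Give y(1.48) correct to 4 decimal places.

Euler: y_{n+1} = y_n + h·f(x_n, y_n).
x=0.600000, y=0.600000: f=0.460800 → y ← 0.600000 + 0.22·0.460800 = 0.701376
x=0.820000, y=0.701376: f=0.736164 → y ← 0.701376 + 0.22·0.736164 = 0.863332
x=1.040000, y=0.863332: f=1.149268 → y ← 0.863332 + 0.22·1.149268 = 1.116171
x=1.260000, y=1.116171: f=1.800161 → y ← 1.116171 + 0.22·1.800161 = 1.512206
y(1.48) ≈ 1.5122

1.5122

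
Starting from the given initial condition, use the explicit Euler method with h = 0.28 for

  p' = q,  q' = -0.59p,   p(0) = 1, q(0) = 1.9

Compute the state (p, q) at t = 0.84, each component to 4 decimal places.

Euler on (p,q): p_{n+1} = p_n + h·p', q_{n+1} = q_n + h·q'.
0.000000: (1.000000, 1.900000); f=(1.900000, -0.590000) → (1.532000, 1.734800)
0.280000: (1.532000, 1.734800); f=(1.734800, -0.903880) → (2.017744, 1.481714)
0.560000: (2.017744, 1.481714); f=(1.481714, -1.190469) → (2.432624, 1.148382)
(p(0.84), q(0.84)) ≈ (2.4326, 1.1484)

2.4326, 1.1484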